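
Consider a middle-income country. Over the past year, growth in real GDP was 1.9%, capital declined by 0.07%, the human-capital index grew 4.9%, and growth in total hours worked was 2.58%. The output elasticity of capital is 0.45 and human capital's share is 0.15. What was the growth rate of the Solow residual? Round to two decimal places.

The Solow residual grew 0.16%.

Labor's share = 1 − 0.45 − 0.15 = 0.4.
Capital: 0.45 × (-0.07) = -0.0315 pp.
The human-capital index: 0.15 × 4.9 = 0.735 pp.
Total hours worked: 0.4 × 2.58 = 1.032 pp.
TFP growth = 1.9 − 1.7355 = 0.1645%.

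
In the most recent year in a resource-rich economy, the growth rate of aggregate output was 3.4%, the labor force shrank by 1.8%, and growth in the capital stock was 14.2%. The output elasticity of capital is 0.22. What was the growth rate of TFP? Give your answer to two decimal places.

TFP grew 1.68%.

Labor's share = 1 − 0.22 = 0.78.
The capital stock: 0.22 × 14.2 = 3.124 pp.
The labor force: 0.78 × (-1.8) = -1.404 pp.
TFP growth = 3.4 − 1.72 = 1.68%.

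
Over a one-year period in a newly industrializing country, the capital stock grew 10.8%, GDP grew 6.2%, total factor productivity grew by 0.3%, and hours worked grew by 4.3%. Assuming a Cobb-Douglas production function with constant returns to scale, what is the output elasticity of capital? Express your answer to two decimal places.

The output elasticity of capital is 0.25.

gY = gA + α·gK + (1−α)·gL, so gY − gA − gL = α(gK − gL).
6.2 − 0.3 − 4.3 = α × (10.8 − 4.3).
1.6 = 6.5 α, so α = 0.2462.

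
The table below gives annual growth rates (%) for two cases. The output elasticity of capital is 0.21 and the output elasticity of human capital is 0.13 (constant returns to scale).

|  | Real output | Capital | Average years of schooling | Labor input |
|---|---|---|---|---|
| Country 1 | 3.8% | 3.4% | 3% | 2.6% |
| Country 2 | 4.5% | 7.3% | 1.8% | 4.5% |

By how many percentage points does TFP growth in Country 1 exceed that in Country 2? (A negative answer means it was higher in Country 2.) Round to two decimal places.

1.22 percentage points

Labor's share = 1 − 0.21 − 0.13 = 0.66.
Country 1: TFP = 3.8 − 0.714 − 0.39 − 1.716 = 0.98%.
Country 2: TFP = 4.5 − 1.533 − 0.234 − 2.97 = -0.237%.
Difference = 0.98 − (-0.237) = 1.217 pp.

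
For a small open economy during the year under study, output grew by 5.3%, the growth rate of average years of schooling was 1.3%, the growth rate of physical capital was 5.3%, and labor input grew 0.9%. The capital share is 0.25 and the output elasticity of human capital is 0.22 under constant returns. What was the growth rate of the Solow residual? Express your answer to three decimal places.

Labor's share = 1 − 0.25 − 0.22 = 0.53.
Physical capital: 0.25 × 5.3 = 1.325 pp.
Average years of schooling: 0.22 × 1.3 = 0.286 pp.
Labor input: 0.53 × 0.9 = 0.477 pp.
TFP growth = 5.3 − 2.088 = 3.212%.

3.212%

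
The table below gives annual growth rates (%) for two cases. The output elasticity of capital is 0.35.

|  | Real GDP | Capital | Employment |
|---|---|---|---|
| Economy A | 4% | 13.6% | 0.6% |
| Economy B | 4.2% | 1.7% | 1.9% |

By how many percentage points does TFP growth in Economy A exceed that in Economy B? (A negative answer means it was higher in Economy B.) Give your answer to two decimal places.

-3.52 percentage points

Labor's share = 1 − 0.35 = 0.65.
Economy A: TFP = 4 − 4.76 − 0.39 = -1.15%.
Economy B: TFP = 4.2 − 0.595 − 1.235 = 2.37%.
Difference = -1.15 − (2.37) = -3.52 pp.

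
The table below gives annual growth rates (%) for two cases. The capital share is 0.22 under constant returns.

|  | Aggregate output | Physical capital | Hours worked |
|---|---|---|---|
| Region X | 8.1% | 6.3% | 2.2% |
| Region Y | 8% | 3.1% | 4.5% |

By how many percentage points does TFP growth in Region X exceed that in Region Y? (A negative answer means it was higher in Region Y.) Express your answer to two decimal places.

1.19 percentage points

Labor's share = 1 − 0.22 = 0.78.
Region X: TFP = 8.1 − 1.386 − 1.716 = 4.998%.
Region Y: TFP = 8 − 0.682 − 3.51 = 3.808%.
Difference = 4.998 − (3.808) = 1.19 pp.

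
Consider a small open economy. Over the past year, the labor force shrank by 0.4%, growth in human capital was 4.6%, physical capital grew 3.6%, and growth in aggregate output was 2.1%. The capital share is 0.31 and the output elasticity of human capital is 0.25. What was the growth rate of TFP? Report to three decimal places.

Labor's share = 1 − 0.31 − 0.25 = 0.44.
Physical capital: 0.31 × 3.6 = 1.116 pp.
Human capital: 0.25 × 4.6 = 1.15 pp.
The labor force: 0.44 × (-0.4) = -0.176 pp.
TFP growth = 2.1 − 2.09 = 0.01%.

0.010%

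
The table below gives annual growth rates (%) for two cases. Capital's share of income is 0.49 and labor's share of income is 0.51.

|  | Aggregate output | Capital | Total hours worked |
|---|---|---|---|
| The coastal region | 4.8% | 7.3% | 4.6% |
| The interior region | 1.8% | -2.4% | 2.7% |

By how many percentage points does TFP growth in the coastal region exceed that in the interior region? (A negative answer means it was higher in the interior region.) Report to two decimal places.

-2.72 percentage points

Labor's share = 1 − 0.49 = 0.51.
The coastal region: TFP = 4.8 − 3.577 − 2.346 = -1.123%.
The interior region: TFP = 1.8 + 1.176 − 1.377 = 1.599%.
Difference = -1.123 − (1.599) = -2.722 pp.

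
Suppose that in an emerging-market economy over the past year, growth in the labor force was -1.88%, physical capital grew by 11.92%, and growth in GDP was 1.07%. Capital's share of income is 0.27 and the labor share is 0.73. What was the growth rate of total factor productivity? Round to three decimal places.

Labor's share = 1 − 0.27 = 0.73.
Physical capital: 0.27 × 11.92 = 3.2184 pp.
The labor force: 0.73 × (-1.88) = -1.3724 pp.
TFP growth = 1.07 − 1.846 = -0.776%.

-0.776%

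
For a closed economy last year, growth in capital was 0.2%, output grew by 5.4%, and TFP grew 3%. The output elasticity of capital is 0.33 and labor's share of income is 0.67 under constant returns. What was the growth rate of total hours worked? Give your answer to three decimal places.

Labor's share = 1 − 0.33 = 0.67.
gY = gA + 0.33×0.2 + 0.67×g.
0.67×g = 5.4 − 3 − 0.066 = 2.334.
g = 2.334 / 0.67 = 3.48358%.

Total hours worked grew 3.484%.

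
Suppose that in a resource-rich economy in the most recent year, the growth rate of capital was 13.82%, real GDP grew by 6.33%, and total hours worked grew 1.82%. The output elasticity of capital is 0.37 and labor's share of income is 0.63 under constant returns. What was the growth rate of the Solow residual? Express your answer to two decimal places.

The Solow residual growth was 0.07%.

Labor's share = 1 − 0.37 = 0.63.
Capital: 0.37 × 13.82 = 5.1134 pp.
Total hours worked: 0.63 × 1.82 = 1.1466 pp.
TFP growth = 6.33 − 6.26 = 0.07%.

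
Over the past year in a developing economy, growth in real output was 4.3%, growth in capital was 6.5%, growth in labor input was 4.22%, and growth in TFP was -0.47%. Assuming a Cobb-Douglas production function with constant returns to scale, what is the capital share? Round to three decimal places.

gY = gA + α·gK + (1−α)·gL, so gY − gA − gL = α(gK − gL).
4.3 + 0.47 − 4.22 = α × (6.5 − 4.22).
0.55 = 2.28 α, so α = 0.24123.

α = 0.241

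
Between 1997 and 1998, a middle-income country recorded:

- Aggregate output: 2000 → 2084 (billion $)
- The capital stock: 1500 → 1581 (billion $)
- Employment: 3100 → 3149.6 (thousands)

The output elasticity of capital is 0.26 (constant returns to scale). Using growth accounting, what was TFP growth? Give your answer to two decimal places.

1.61%

Aggregate output growth = (2084 − 2000) / 2000 = 4.2%.
The capital stock growth = (1581 − 1500) / 1500 = 5.4%.
Employment growth = (3149.6 − 3100) / 3100 = 1.6%.
Labor's share = 1 − 0.26 = 0.74.
The capital stock: 0.26 × 5.4 = 1.404 pp.
Employment: 0.74 × 1.6 = 1.184 pp.
TFP growth = 4.2 − 2.588 = 1.612%.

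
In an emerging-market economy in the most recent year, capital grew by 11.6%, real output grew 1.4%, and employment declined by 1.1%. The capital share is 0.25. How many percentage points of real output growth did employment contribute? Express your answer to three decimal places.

-0.825

Labor's share = 1 − 0.25 = 0.75.
Contribution = share × growth = 0.75 × (-1.1) = -0.825 pp.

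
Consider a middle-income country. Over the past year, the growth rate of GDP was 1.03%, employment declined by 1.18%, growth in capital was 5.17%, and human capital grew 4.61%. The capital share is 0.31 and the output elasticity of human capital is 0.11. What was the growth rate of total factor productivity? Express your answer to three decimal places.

Labor's share = 1 − 0.31 − 0.11 = 0.58.
Capital: 0.31 × 5.17 = 1.6027 pp.
Human capital: 0.11 × 4.61 = 0.5071 pp.
Employment: 0.58 × (-1.18) = -0.6844 pp.
TFP growth = 1.03 − 1.4254 = -0.3954%.

-0.395%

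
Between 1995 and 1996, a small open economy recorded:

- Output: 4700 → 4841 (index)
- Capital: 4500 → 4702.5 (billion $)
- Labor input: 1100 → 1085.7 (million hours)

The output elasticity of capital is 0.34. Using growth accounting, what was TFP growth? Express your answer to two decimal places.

2.33%

Output growth = (4841 − 4700) / 4700 = 3%.
Capital growth = (4702.5 − 4500) / 4500 = 4.5%.
Labor input growth = (1085.7 − 1100) / 1100 = -1.3%.
Labor's share = 1 − 0.34 = 0.66.
Capital: 0.34 × 4.5 = 1.53 pp.
Labor input: 0.66 × (-1.3) = -0.858 pp.
TFP growth = 3 − 0.672 = 2.328%.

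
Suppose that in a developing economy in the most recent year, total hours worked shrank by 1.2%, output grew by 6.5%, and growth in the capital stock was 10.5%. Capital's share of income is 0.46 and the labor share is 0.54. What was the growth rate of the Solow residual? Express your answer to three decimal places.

Labor's share = 1 − 0.46 = 0.54.
The capital stock: 0.46 × 10.5 = 4.83 pp.
Total hours worked: 0.54 × (-1.2) = -0.648 pp.
TFP growth = 6.5 − 4.182 = 2.318%.

The Solow residual growth was 2.318%.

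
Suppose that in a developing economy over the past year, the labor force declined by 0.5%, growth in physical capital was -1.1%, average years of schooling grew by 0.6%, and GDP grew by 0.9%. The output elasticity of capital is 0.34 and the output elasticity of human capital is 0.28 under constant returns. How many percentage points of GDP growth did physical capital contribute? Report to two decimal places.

Contribution = share × growth = 0.34 × (-1.1) = -0.374 pp.

-0.37 percentage points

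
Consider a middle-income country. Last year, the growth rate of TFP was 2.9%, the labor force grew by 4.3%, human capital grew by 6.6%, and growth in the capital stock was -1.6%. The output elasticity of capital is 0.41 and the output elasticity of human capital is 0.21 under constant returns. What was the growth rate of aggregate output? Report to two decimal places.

Labor's share = 1 − 0.41 − 0.21 = 0.38.
The capital stock: 0.41 × (-1.6) = -0.656 pp.
Human capital: 0.21 × 6.6 = 1.386 pp.
The labor force: 0.38 × 4.3 = 1.634 pp.
Output growth = 2.9 + 2.364 = 5.264%.

Aggregate output grew 5.26%.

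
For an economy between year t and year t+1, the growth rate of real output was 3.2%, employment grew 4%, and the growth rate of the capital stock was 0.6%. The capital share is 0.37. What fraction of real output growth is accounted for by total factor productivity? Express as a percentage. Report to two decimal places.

Total factor productivity accounted for 14.31% of growth.

Labor's share = 1 − 0.37 = 0.63.
The capital stock: 0.37 × 0.6 = 0.222 pp.
Employment: 0.63 × 4 = 2.52 pp.
TFP growth = 3.2 − 2.742 = 0.458%.
TFP share of growth = 0.458 / 3.2 × 100 = 14.3125%.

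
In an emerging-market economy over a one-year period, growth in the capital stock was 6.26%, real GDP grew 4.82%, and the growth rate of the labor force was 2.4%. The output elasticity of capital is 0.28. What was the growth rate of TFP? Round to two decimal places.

Labor's share = 1 − 0.28 = 0.72.
The capital stock: 0.28 × 6.26 = 1.7528 pp.
The labor force: 0.72 × 2.4 = 1.728 pp.
TFP growth = 4.82 − 3.4808 = 1.3392%.

TFP growth was 1.34%.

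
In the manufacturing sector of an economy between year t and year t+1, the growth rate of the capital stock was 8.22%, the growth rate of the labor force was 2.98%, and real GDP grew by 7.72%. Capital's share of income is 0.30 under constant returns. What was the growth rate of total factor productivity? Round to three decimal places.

3.168%

Labor's share = 1 − 0.3 = 0.7.
The capital stock: 0.3 × 8.22 = 2.466 pp.
The labor force: 0.7 × 2.98 = 2.086 pp.
TFP growth = 7.72 − 4.552 = 3.168%.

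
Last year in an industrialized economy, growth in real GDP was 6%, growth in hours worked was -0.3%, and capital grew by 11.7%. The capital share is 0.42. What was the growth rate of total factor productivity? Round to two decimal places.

Labor's share = 1 − 0.42 = 0.58.
Capital: 0.42 × 11.7 = 4.914 pp.
Hours worked: 0.58 × (-0.3) = -0.174 pp.
TFP growth = 6 − 4.74 = 1.26%.

Total factor productivity grew 1.26%.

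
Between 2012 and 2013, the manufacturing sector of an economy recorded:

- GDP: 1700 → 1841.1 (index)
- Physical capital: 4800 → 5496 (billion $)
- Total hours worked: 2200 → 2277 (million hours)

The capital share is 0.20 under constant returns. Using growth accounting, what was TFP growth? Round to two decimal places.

2.60%

GDP growth = (1841.1 − 1700) / 1700 = 8.3%.
Physical capital growth = (5496 − 4800) / 4800 = 14.5%.
Total hours worked growth = (2277 − 2200) / 2200 = 3.5%.
Labor's share = 1 − 0.2 = 0.8.
Physical capital: 0.2 × 14.5 = 2.9 pp.
Total hours worked: 0.8 × 3.5 = 2.8 pp.
TFP growth = 8.3 − 5.7 = 2.6%.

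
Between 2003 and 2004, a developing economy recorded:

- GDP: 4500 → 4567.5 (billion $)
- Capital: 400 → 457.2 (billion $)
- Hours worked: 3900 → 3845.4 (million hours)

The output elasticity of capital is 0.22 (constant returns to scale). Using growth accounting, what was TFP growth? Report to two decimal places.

GDP growth = (4567.5 − 4500) / 4500 = 1.5%.
Capital growth = (457.2 − 400) / 400 = 14.3%.
Hours worked growth = (3845.4 − 3900) / 3900 = -1.4%.
Labor's share = 1 − 0.22 = 0.78.
Capital: 0.22 × 14.3 = 3.146 pp.
Hours worked: 0.78 × (-1.4) = -1.092 pp.
TFP growth = 1.5 − 2.054 = -0.554%.

-0.55%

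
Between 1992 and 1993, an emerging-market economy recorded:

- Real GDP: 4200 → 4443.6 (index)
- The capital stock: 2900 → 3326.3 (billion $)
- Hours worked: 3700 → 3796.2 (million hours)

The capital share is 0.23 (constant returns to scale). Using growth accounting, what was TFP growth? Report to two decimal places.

0.42%

Real GDP growth = (4443.6 − 4200) / 4200 = 5.8%.
The capital stock growth = (3326.3 − 2900) / 2900 = 14.7%.
Hours worked growth = (3796.2 − 3700) / 3700 = 2.6%.
Labor's share = 1 − 0.23 = 0.77.
The capital stock: 0.23 × 14.7 = 3.381 pp.
Hours worked: 0.77 × 2.6 = 2.002 pp.
TFP growth = 5.8 − 5.383 = 0.417%.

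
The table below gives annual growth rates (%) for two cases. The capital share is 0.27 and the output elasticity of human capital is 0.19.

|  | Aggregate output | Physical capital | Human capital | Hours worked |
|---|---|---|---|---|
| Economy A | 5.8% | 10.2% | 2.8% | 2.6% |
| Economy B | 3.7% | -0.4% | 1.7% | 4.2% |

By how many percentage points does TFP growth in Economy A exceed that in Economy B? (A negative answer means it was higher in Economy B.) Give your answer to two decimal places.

Labor's share = 1 − 0.27 − 0.19 = 0.54.
Economy A: TFP = 5.8 − 2.754 − 0.532 − 1.404 = 1.11%.
Economy B: TFP = 3.7 + 0.108 − 0.323 − 2.268 = 1.217%.
Difference = 1.11 − (1.217) = -0.107 pp.

-0.11 percentage points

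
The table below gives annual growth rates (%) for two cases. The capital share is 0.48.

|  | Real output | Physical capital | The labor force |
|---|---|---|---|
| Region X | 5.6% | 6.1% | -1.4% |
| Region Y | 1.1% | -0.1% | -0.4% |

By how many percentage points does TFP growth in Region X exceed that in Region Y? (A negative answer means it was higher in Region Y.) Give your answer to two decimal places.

2.04 percentage points

Labor's share = 1 − 0.48 = 0.52.
Region X: TFP = 5.6 − 2.928 + 0.728 = 3.4%.
Region Y: TFP = 1.1 + 0.048 + 0.208 = 1.356%.
Difference = 3.4 − (1.356) = 2.044 pp.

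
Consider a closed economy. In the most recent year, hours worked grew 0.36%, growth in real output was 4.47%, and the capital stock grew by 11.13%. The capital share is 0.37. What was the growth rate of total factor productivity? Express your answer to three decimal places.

Total factor productivity grew 0.125%.

Labor's share = 1 − 0.37 = 0.63.
The capital stock: 0.37 × 11.13 = 4.1181 pp.
Hours worked: 0.63 × 0.36 = 0.2268 pp.
TFP growth = 4.47 − 4.3449 = 0.1251%.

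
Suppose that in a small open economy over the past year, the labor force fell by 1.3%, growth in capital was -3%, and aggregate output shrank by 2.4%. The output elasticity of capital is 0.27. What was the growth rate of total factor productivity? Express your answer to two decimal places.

-0.64%

Labor's share = 1 − 0.27 = 0.73.
Capital: 0.27 × (-3) = -0.81 pp.
The labor force: 0.73 × (-1.3) = -0.949 pp.
TFP growth = -2.4 + 1.759 = -0.641%.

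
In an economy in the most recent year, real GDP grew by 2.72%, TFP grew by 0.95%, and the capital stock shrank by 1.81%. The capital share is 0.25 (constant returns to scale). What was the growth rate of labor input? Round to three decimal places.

Labor's share = 1 − 0.25 = 0.75.
gY = gA + 0.25×(-1.81) + 0.75×g.
0.75×g = 2.72 − 0.95 + 0.4525 = 2.2225.
g = 2.2225 / 0.75 = 2.96333%.

2.963%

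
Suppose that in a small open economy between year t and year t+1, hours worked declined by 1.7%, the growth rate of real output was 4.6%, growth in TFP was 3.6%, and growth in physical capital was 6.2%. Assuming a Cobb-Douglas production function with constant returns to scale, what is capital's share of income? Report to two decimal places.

α = 0.34

gY = gA + α·gK + (1−α)·gL, so gY − gA − gL = α(gK − gL).
4.6 − 3.6 + 1.7 = α × (6.2 − (-1.7)).
2.7 = 7.9 α, so α = 0.3418.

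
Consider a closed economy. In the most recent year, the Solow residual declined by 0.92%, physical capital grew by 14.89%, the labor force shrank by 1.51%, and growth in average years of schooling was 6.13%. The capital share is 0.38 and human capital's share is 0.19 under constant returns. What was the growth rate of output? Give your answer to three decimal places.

Labor's share = 1 − 0.38 − 0.19 = 0.43.
Physical capital: 0.38 × 14.89 = 5.6582 pp.
Average years of schooling: 0.19 × 6.13 = 1.1647 pp.
The labor force: 0.43 × (-1.51) = -0.6493 pp.
Output growth = -0.92 + 6.1736 = 5.2536%.

Output growth was 5.254%.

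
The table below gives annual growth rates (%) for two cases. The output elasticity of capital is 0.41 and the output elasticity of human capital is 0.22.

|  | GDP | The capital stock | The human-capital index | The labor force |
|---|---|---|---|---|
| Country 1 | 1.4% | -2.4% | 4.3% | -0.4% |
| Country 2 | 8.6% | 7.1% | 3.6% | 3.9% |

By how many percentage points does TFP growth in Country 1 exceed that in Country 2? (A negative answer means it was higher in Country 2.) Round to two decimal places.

Labor's share = 1 − 0.41 − 0.22 = 0.37.
Country 1: TFP = 1.4 + 0.984 − 0.946 + 0.148 = 1.586%.
Country 2: TFP = 8.6 − 2.911 − 0.792 − 1.443 = 3.454%.
Difference = 1.586 − (3.454) = -1.868 pp.

-1.87 percentage points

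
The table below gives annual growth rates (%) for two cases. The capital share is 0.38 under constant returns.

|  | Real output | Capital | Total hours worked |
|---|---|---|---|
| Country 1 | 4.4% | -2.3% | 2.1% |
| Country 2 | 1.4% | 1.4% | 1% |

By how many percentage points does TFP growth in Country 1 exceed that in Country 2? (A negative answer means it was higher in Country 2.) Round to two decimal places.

Labor's share = 1 − 0.38 = 0.62.
Country 1: TFP = 4.4 + 0.874 − 1.302 = 3.972%.
Country 2: TFP = 1.4 − 0.532 − 0.62 = 0.248%.
Difference = 3.972 − (0.248) = 3.724 pp.

3.72 percentage points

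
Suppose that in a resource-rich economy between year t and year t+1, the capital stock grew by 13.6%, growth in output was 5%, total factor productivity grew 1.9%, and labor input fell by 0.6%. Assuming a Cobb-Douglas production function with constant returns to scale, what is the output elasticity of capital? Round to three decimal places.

gY = gA + α·gK + (1−α)·gL, so gY − gA − gL = α(gK − gL).
5 − 1.9 + 0.6 = α × (13.6 − (-0.6)).
3.7 = 14.2 α, so α = 0.26056.

α = 0.261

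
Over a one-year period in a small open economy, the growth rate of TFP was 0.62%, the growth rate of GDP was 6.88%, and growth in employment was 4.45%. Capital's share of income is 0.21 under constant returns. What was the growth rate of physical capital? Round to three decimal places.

Physical capital grew 13.069%.

Labor's share = 1 − 0.21 = 0.79.
gY = gA + 0.79×4.45 + 0.21×g.
0.21×g = 6.88 − 0.62 − 3.5155 = 2.7445.
g = 2.7445 / 0.21 = 13.06905%.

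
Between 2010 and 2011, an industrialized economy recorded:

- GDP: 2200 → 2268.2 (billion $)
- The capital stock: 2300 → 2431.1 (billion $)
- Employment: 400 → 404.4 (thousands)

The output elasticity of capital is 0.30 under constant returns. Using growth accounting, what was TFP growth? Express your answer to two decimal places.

GDP growth = (2268.2 − 2200) / 2200 = 3.1%.
The capital stock growth = (2431.1 − 2300) / 2300 = 5.7%.
Employment growth = (404.4 − 400) / 400 = 1.1%.
Labor's share = 1 − 0.3 = 0.7.
The capital stock: 0.3 × 5.7 = 1.71 pp.
Employment: 0.7 × 1.1 = 0.77 pp.
TFP growth = 3.1 − 2.48 = 0.62%.

TFP grew 0.62%.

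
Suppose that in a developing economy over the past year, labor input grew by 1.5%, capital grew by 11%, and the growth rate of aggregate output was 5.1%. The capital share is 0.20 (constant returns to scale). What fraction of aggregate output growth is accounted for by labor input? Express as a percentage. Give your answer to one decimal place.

Labor's share = 1 − 0.2 = 0.8.
Labor input contributed 0.8 × 1.5 = 1.2 pp.
Share of growth = 1.2 / 5.1 × 100 = 23.529%.

23.5%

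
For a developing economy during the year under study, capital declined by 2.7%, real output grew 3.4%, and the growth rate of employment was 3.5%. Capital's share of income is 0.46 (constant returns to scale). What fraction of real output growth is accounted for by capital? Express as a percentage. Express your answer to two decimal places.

-36.53%

Capital contributed 0.46 × (-2.7) = -1.242 pp.
Share of growth = -1.242 / 3.4 × 100 = -36.5294%.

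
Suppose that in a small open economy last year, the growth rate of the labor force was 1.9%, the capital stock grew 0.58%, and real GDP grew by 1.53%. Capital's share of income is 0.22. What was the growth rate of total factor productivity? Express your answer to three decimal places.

Labor's share = 1 − 0.22 = 0.78.
The capital stock: 0.22 × 0.58 = 0.1276 pp.
The labor force: 0.78 × 1.9 = 1.482 pp.
TFP growth = 1.53 − 1.6096 = -0.0796%.

-0.080%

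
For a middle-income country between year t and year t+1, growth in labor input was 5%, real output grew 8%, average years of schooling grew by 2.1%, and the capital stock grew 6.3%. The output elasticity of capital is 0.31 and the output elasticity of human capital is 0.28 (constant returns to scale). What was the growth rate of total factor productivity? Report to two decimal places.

Labor's share = 1 − 0.31 − 0.28 = 0.41.
The capital stock: 0.31 × 6.3 = 1.953 pp.
Average years of schooling: 0.28 × 2.1 = 0.588 pp.
Labor input: 0.41 × 5 = 2.05 pp.
TFP growth = 8 − 4.591 = 3.409%.

Total factor productivity grew 3.41%.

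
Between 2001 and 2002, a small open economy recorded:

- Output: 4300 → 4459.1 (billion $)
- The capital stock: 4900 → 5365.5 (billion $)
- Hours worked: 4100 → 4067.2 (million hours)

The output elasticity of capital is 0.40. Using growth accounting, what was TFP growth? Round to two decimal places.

TFP grew 0.38%.

Output growth = (4459.1 − 4300) / 4300 = 3.7%.
The capital stock growth = (5365.5 − 4900) / 4900 = 9.5%.
Hours worked growth = (4067.2 − 4100) / 4100 = -0.8%.
Labor's share = 1 − 0.4 = 0.6.
The capital stock: 0.4 × 9.5 = 3.8 pp.
Hours worked: 0.6 × (-0.8) = -0.48 pp.
TFP growth = 3.7 − 3.32 = 0.38%.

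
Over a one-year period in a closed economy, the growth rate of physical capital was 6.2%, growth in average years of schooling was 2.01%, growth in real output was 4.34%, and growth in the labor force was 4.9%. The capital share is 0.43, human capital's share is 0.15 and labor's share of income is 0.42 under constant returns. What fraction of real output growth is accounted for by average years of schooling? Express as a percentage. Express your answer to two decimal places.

Average years of schooling accounted for 6.95% of growth.

Average years of schooling contributed 0.15 × 2.01 = 0.3015 pp.
Share of growth = 0.3015 / 4.34 × 100 = 6.947%.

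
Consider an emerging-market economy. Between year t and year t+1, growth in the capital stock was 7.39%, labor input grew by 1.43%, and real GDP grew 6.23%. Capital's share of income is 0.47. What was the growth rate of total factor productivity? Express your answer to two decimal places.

Labor's share = 1 − 0.47 = 0.53.
The capital stock: 0.47 × 7.39 = 3.4733 pp.
Labor input: 0.53 × 1.43 = 0.7579 pp.
TFP growth = 6.23 − 4.2312 = 1.9988%.

2.00%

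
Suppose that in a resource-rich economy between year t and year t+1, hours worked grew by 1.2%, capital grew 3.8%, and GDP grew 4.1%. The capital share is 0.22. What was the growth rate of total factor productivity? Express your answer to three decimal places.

2.328%

Labor's share = 1 − 0.22 = 0.78.
Capital: 0.22 × 3.8 = 0.836 pp.
Hours worked: 0.78 × 1.2 = 0.936 pp.
TFP growth = 4.1 − 1.772 = 2.328%.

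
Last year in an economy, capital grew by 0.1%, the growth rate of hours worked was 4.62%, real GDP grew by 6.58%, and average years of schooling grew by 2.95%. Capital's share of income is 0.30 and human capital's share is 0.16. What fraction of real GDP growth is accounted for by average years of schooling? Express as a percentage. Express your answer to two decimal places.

7.17%

Average years of schooling contributed 0.16 × 2.95 = 0.472 pp.
Share of growth = 0.472 / 6.58 × 100 = 7.1733%.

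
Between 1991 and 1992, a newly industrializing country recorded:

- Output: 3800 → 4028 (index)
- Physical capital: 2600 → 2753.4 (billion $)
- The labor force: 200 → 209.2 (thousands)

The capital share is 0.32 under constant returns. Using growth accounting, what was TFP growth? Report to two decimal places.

0.98%

Output growth = (4028 − 3800) / 3800 = 6%.
Physical capital growth = (2753.4 − 2600) / 2600 = 5.9%.
The labor force growth = (209.2 − 200) / 200 = 4.6%.
Labor's share = 1 − 0.32 = 0.68.
Physical capital: 0.32 × 5.9 = 1.888 pp.
The labor force: 0.68 × 4.6 = 3.128 pp.
TFP growth = 6 − 5.016 = 0.984%.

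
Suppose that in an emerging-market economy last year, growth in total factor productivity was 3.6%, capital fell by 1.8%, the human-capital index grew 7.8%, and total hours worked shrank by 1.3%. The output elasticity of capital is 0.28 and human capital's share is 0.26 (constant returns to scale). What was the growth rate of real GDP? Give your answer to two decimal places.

Labor's share = 1 − 0.28 − 0.26 = 0.46.
Capital: 0.28 × (-1.8) = -0.504 pp.
The human-capital index: 0.26 × 7.8 = 2.028 pp.
Total hours worked: 0.46 × (-1.3) = -0.598 pp.
Output growth = 3.6 + 0.926 = 4.526%.

4.53%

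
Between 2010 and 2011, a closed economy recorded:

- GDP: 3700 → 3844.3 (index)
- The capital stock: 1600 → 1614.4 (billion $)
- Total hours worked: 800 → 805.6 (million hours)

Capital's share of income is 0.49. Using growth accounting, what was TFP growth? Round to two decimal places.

3.10%

GDP growth = (3844.3 − 3700) / 3700 = 3.9%.
The capital stock growth = (1614.4 − 1600) / 1600 = 0.9%.
Total hours worked growth = (805.6 − 800) / 800 = 0.7%.
Labor's share = 1 − 0.49 = 0.51.
The capital stock: 0.49 × 0.9 = 0.441 pp.
Total hours worked: 0.51 × 0.7 = 0.357 pp.
TFP growth = 3.9 − 0.798 = 3.102%.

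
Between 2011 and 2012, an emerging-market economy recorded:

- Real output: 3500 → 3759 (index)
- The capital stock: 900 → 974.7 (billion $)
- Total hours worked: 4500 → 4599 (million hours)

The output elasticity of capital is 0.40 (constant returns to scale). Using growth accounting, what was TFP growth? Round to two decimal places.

TFP growth was 2.76%.

Real output growth = (3759 − 3500) / 3500 = 7.4%.
The capital stock growth = (974.7 − 900) / 900 = 8.3%.
Total hours worked growth = (4599 − 4500) / 4500 = 2.2%.
Labor's share = 1 − 0.4 = 0.6.
The capital stock: 0.4 × 8.3 = 3.32 pp.
Total hours worked: 0.6 × 2.2 = 1.32 pp.
TFP growth = 7.4 − 4.64 = 2.76%.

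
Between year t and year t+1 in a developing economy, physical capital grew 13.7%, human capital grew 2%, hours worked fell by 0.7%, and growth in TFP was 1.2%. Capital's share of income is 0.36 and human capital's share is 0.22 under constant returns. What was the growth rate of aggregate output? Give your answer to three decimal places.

Aggregate output grew 6.278%.

Labor's share = 1 − 0.36 − 0.22 = 0.42.
Physical capital: 0.36 × 13.7 = 4.932 pp.
Human capital: 0.22 × 2 = 0.44 pp.
Hours worked: 0.42 × (-0.7) = -0.294 pp.
Output growth = 1.2 + 5.078 = 6.278%.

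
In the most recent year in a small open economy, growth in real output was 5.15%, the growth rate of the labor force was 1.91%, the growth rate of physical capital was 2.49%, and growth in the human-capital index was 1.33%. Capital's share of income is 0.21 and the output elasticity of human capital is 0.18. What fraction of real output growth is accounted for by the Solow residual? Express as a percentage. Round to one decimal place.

Labor's share = 1 − 0.21 − 0.18 = 0.61.
Physical capital: 0.21 × 2.49 = 0.5229 pp.
The human-capital index: 0.18 × 1.33 = 0.2394 pp.
The labor force: 0.61 × 1.91 = 1.1651 pp.
TFP growth = 5.15 − 1.9274 = 3.2226%.
TFP share of growth = 3.2226 / 5.15 × 100 = 62.575%.

62.6%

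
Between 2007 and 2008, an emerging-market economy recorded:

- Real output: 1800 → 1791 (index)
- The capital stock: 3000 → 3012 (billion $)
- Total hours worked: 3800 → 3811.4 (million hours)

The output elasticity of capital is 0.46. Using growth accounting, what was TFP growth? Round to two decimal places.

Real output growth = (1791 − 1800) / 1800 = -0.5%.
The capital stock growth = (3012 − 3000) / 3000 = 0.4%.
Total hours worked growth = (3811.4 − 3800) / 3800 = 0.3%.
Labor's share = 1 − 0.46 = 0.54.
The capital stock: 0.46 × 0.4 = 0.184 pp.
Total hours worked: 0.54 × 0.3 = 0.162 pp.
TFP growth = -0.5 − 0.346 = -0.846%.

-0.85%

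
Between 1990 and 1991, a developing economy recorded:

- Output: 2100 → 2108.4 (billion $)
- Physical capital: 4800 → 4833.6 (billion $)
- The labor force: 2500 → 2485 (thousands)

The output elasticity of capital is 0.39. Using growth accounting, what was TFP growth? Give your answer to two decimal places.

0.49%

Output growth = (2108.4 − 2100) / 2100 = 0.4%.
Physical capital growth = (4833.6 − 4800) / 4800 = 0.7%.
The labor force growth = (2485 − 2500) / 2500 = -0.6%.
Labor's share = 1 − 0.39 = 0.61.
Physical capital: 0.39 × 0.7 = 0.273 pp.
The labor force: 0.61 × (-0.6) = -0.366 pp.
TFP growth = 0.4 + 0.093 = 0.493%.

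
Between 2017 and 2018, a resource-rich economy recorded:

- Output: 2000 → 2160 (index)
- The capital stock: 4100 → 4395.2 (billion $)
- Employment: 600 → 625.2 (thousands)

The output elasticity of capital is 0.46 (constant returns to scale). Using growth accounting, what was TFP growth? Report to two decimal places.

Output growth = (2160 − 2000) / 2000 = 8%.
The capital stock growth = (4395.2 − 4100) / 4100 = 7.2%.
Employment growth = (625.2 − 600) / 600 = 4.2%.
Labor's share = 1 − 0.46 = 0.54.
The capital stock: 0.46 × 7.2 = 3.312 pp.
Employment: 0.54 × 4.2 = 2.268 pp.
TFP growth = 8 − 5.58 = 2.42%.

2.42%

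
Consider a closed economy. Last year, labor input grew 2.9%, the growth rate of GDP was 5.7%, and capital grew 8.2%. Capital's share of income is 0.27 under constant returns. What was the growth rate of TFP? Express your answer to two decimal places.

Labor's share = 1 − 0.27 = 0.73.
Capital: 0.27 × 8.2 = 2.214 pp.
Labor input: 0.73 × 2.9 = 2.117 pp.
TFP growth = 5.7 − 4.331 = 1.369%.

1.37%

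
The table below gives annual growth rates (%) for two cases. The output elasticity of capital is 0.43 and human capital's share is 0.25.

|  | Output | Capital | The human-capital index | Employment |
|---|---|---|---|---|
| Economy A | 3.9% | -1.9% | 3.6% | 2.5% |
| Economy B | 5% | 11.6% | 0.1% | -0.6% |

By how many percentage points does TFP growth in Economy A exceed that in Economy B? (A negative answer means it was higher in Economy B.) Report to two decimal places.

Labor's share = 1 − 0.43 − 0.25 = 0.32.
Economy A: TFP = 3.9 + 0.817 − 0.9 − 0.8 = 3.017%.
Economy B: TFP = 5 − 4.988 − 0.025 + 0.192 = 0.179%.
Difference = 3.017 − (0.179) = 2.838 pp.

2.84 percentage points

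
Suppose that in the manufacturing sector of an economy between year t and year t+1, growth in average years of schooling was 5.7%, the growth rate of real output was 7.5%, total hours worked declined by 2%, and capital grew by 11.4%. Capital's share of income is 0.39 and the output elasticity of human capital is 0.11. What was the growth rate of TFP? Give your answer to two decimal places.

TFP grew 3.43%.

Labor's share = 1 − 0.39 − 0.11 = 0.5.
Capital: 0.39 × 11.4 = 4.446 pp.
Average years of schooling: 0.11 × 5.7 = 0.627 pp.
Total hours worked: 0.5 × (-2) = -1 pp.
TFP growth = 7.5 − 4.073 = 3.427%.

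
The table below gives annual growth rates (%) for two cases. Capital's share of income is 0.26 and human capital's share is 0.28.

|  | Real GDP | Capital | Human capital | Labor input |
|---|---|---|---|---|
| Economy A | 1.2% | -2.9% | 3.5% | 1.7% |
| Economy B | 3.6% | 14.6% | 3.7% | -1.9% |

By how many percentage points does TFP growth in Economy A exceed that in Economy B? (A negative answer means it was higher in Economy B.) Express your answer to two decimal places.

0.55 percentage points

Labor's share = 1 − 0.26 − 0.28 = 0.46.
Economy A: TFP = 1.2 + 0.754 − 0.98 − 0.782 = 0.192%.
Economy B: TFP = 3.6 − 3.796 − 1.036 + 0.874 = -0.358%.
Difference = 0.192 − (-0.358) = 0.55 pp.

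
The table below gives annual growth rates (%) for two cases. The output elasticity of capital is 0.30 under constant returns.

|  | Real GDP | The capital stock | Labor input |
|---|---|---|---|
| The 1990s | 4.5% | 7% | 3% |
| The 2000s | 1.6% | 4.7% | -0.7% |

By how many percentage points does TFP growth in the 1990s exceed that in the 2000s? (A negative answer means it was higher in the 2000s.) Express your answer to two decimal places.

-0.38 percentage points

Labor's share = 1 − 0.3 = 0.7.
The 1990s: TFP = 4.5 − 2.1 − 2.1 = 0.3%.
The 2000s: TFP = 1.6 − 1.41 + 0.49 = 0.68%.
Difference = 0.3 − (0.68) = -0.38 pp.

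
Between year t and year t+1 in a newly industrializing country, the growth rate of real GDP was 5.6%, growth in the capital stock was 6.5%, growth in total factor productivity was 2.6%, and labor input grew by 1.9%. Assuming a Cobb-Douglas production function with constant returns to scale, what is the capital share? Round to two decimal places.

gY = gA + α·gK + (1−α)·gL, so gY − gA − gL = α(gK − gL).
5.6 − 2.6 − 1.9 = α × (6.5 − 1.9).
1.1 = 4.6 α, so α = 0.2391.

α = 0.24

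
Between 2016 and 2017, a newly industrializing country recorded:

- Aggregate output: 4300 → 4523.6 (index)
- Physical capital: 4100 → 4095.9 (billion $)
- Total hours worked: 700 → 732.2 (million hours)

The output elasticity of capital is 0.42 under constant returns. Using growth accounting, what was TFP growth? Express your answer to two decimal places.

2.57%

Aggregate output growth = (4523.6 − 4300) / 4300 = 5.2%.
Physical capital growth = (4095.9 − 4100) / 4100 = -0.1%.
Total hours worked growth = (732.2 − 700) / 700 = 4.6%.
Labor's share = 1 − 0.42 = 0.58.
Physical capital: 0.42 × (-0.1) = -0.042 pp.
Total hours worked: 0.58 × 4.6 = 2.668 pp.
TFP growth = 5.2 − 2.626 = 2.574%.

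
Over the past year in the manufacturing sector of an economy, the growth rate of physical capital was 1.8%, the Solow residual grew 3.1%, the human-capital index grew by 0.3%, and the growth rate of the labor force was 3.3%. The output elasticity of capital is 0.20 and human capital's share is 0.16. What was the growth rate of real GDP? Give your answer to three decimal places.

Real GDP growth was 5.620%.

Labor's share = 1 − 0.2 − 0.16 = 0.64.
Physical capital: 0.2 × 1.8 = 0.36 pp.
The human-capital index: 0.16 × 0.3 = 0.048 pp.
The labor force: 0.64 × 3.3 = 2.112 pp.
Output growth = 3.1 + 2.52 = 5.62%.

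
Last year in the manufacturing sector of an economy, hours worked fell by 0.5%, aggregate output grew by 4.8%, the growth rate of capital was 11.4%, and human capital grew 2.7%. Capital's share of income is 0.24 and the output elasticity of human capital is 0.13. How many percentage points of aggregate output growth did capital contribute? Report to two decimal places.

Contribution = share × growth = 0.24 × 11.4 = 2.736 pp.

2.74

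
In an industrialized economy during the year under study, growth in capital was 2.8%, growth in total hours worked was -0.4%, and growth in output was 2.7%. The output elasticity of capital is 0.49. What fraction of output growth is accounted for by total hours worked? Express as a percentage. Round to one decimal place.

Labor's share = 1 − 0.49 = 0.51.
Total hours worked contributed 0.51 × (-0.4) = -0.204 pp.
Share of growth = -0.204 / 2.7 × 100 = -7.556%.

-7.6%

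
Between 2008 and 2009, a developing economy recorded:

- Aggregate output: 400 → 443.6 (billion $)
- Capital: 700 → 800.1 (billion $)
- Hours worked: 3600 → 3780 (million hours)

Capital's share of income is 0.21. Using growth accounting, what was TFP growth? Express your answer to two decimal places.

Aggregate output growth = (443.6 − 400) / 400 = 10.9%.
Capital growth = (800.1 − 700) / 700 = 14.3%.
Hours worked growth = (3780 − 3600) / 3600 = 5%.
Labor's share = 1 − 0.21 = 0.79.
Capital: 0.21 × 14.3 = 3.003 pp.
Hours worked: 0.79 × 5 = 3.95 pp.
TFP growth = 10.9 − 6.953 = 3.947%.

TFP growth was 3.95%.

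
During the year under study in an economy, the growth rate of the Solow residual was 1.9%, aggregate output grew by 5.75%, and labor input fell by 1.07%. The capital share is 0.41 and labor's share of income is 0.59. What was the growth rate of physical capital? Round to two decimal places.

10.93%

Labor's share = 1 − 0.41 = 0.59.
gY = gA + 0.59×(-1.07) + 0.41×g.
0.41×g = 5.75 − 1.9 + 0.6313 = 4.4813.
g = 4.4813 / 0.41 = 10.93%.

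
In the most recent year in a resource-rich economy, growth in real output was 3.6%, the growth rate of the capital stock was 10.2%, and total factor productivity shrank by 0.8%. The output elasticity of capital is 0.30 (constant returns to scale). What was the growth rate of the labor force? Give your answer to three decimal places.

The labor force growth was 1.914%.

Labor's share = 1 − 0.3 = 0.7.
gY = gA + 0.3×10.2 + 0.7×g.
0.7×g = 3.6 + 0.8 − 3.06 = 1.34.
g = 1.34 / 0.7 = 1.91429%.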